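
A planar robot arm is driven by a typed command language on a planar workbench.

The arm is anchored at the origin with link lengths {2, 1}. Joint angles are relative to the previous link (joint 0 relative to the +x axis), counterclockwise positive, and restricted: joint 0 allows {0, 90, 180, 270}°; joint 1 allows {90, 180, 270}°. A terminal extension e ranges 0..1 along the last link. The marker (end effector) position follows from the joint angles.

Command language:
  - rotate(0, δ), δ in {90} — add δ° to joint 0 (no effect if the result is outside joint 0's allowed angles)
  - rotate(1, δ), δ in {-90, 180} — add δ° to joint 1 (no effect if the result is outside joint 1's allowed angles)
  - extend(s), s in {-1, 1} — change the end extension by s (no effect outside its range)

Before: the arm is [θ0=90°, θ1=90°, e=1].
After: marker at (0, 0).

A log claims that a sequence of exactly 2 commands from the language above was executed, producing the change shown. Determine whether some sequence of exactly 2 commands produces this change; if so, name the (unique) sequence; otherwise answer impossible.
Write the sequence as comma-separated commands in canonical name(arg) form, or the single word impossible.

rotate(1, 180), rotate(1, -90)

key: running rotate(1, -90) before rotate(1, 180) would end elsewhere — order is forced
start: [θ0=90°, θ1=90°, e=1]
t=1 rotate(1, 180) ⇒ [θ0=90°, θ1=270°, e=1]
t=2 rotate(1, -90) ⇒ [θ0=90°, θ1=180°, e=1]
no other 2-command option fits: unique.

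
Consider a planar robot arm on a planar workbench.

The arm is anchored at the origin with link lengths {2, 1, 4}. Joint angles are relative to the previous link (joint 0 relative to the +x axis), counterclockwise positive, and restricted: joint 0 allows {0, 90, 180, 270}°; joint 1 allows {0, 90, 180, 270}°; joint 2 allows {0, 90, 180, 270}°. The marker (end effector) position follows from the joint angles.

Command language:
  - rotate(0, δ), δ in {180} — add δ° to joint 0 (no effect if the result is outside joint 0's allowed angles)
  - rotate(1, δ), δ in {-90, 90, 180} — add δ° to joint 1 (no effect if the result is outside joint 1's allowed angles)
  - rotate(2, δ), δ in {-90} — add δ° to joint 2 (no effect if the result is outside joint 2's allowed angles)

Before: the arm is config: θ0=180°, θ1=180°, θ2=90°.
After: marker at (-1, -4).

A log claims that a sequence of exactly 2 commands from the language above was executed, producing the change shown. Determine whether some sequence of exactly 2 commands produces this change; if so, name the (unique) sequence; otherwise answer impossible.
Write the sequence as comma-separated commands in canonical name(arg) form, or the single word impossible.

begin: config: θ0=180°, θ1=180°, θ2=90°
1. rotate(2, -90) → config: θ0=180°, θ1=180°, θ2=0°
2. rotate(2, -90) → config: θ0=180°, θ1=180°, θ2=270°
no rival 2-sequence matches.

rotate(2, -90), rotate(2, -90)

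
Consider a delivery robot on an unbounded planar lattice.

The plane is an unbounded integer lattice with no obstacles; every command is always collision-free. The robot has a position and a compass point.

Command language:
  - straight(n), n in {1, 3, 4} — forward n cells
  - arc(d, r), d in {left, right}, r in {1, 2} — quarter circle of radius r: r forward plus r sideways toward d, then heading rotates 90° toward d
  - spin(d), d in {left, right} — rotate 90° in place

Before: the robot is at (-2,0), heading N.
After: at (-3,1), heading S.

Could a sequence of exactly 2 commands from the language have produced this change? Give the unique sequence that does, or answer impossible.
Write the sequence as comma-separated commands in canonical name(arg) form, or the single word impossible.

arc(left, 1), spin(left)

key: running spin(left) before arc(left, 1) would end elsewhere — order is forced
begin: at (-2,0), heading N
[1] after arc(left, 1): at (-3,1), heading W
[2] after spin(left): at (-3,1), heading S
no rival 2-sequence matches.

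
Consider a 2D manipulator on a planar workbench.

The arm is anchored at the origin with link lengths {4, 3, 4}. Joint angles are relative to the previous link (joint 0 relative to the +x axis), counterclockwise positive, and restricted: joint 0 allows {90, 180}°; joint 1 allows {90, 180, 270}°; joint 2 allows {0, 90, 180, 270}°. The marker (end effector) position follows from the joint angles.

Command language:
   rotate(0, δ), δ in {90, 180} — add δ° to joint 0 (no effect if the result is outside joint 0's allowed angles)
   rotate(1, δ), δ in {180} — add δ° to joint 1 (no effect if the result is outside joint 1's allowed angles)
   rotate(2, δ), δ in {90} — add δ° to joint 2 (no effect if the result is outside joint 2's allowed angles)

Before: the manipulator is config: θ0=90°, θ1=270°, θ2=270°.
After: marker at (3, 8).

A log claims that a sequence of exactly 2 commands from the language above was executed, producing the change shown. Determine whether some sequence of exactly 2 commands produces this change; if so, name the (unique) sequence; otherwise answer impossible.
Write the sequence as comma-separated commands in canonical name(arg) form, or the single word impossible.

rotate(2, 90), rotate(2, 90)

begin: config: θ0=90°, θ1=270°, θ2=270°
[1] after rotate(2, 90): config: θ0=90°, θ1=270°, θ2=0°
[2] after rotate(2, 90): config: θ0=90°, θ1=270°, θ2=90°
no other 2-command option fits: unique.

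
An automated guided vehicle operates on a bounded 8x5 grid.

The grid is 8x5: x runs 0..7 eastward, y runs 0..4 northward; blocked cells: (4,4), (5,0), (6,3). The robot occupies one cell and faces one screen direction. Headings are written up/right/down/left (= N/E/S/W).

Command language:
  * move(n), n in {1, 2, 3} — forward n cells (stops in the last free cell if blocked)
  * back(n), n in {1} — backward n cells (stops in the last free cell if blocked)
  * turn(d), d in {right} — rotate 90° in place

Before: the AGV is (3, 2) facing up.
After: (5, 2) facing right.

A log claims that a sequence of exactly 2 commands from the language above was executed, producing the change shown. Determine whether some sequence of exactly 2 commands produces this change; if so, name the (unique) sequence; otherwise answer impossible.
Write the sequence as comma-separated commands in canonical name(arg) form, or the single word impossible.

key: position moved to (5,2) AND the heading swung to E — translation plus rotation needed
initial: (3, 2) facing up
t=1 turn(right) ⇒ (3, 2) facing right
t=2 move(2) ⇒ (5, 2) facing right
all 25 alternatives checked — unique.

turn(right), move(2)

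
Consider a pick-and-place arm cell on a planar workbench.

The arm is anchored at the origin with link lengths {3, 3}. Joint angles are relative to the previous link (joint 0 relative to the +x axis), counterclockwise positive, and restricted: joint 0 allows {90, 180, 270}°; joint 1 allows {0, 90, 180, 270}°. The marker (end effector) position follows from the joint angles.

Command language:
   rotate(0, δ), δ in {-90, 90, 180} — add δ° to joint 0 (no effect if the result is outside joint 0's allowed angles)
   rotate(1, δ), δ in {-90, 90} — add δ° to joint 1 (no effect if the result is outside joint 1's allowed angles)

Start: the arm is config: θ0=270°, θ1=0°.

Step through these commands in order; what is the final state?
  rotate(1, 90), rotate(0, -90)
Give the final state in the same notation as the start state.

config: θ0=180°, θ1=90°

t0: config: θ0=270°, θ1=0°
t=1 rotate(1, 90) ⇒ config: θ0=270°, θ1=90°
t=2 rotate(0, -90) ⇒ config: θ0=180°, θ1=90°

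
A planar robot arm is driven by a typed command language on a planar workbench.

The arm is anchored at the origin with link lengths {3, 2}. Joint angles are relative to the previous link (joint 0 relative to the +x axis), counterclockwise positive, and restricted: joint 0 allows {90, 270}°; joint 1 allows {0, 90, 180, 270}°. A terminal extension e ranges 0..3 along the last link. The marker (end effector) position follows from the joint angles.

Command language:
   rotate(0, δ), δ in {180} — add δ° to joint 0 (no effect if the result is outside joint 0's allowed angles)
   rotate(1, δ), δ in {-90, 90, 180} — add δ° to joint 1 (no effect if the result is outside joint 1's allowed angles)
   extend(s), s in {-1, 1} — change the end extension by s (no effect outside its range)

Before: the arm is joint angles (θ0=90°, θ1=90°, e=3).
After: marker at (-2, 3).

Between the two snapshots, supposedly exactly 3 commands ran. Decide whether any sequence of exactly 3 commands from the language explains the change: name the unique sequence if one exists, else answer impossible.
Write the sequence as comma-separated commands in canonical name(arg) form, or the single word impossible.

t0: joint angles (θ0=90°, θ1=90°, e=3)
step 1 (extend(-1)): joint angles (θ0=90°, θ1=90°, e=2)
step 2 (extend(-1)): joint angles (θ0=90°, θ1=90°, e=1)
step 3 (extend(-1)): joint angles (θ0=90°, θ1=90°, e=0)
uniquely the one of 216 3-step routes that fits.

extend(-1), extend(-1), extend(-1)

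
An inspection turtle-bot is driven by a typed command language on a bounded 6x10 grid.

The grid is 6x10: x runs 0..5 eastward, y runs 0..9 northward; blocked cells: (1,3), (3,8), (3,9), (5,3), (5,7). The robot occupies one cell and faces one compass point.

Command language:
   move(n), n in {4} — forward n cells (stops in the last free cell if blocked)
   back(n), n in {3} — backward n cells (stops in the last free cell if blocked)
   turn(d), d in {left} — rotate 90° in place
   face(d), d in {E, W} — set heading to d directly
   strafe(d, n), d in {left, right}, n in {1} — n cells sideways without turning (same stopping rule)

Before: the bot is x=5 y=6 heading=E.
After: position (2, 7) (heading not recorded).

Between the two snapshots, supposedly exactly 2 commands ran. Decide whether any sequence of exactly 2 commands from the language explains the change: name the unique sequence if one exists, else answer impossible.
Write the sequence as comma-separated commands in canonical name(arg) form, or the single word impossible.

back(3), strafe(left, 1)

key: order matters: swapping back(3) and strafe(left, 1) lands elsewhere
start: x=5 y=6 heading=E
t=1 back(3) ⇒ x=2 y=6 heading=E
t=2 strafe(left, 1) ⇒ x=2 y=7 heading=E
no rival 2-sequence matches.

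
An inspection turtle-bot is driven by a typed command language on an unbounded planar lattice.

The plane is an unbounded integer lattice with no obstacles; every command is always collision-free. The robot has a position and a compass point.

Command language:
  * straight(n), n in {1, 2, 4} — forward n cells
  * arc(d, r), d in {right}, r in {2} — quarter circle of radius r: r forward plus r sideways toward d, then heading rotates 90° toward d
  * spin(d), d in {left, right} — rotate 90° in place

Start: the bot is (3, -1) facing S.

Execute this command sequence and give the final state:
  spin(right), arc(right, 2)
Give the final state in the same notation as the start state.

t0: (3, -1) facing S
1. spin(right) → (3, -1) facing W
2. arc(right, 2) → (1, 1) facing N

(1, 1) facing N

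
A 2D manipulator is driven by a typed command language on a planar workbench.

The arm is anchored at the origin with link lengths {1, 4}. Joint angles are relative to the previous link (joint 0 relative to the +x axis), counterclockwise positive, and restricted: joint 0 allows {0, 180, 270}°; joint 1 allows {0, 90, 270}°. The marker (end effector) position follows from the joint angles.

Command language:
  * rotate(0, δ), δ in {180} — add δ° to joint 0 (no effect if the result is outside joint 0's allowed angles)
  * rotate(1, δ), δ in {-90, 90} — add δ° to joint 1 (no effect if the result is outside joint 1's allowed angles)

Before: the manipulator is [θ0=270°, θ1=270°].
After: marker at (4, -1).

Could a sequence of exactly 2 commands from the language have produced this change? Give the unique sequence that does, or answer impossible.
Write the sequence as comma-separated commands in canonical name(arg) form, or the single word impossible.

rotate(1, 90), rotate(1, 90)

t0: [θ0=270°, θ1=270°]
step 1 (rotate(1, 90)): [θ0=270°, θ1=0°]
step 2 (rotate(1, 90)): [θ0=270°, θ1=90°]
all 9 alternatives checked — unique.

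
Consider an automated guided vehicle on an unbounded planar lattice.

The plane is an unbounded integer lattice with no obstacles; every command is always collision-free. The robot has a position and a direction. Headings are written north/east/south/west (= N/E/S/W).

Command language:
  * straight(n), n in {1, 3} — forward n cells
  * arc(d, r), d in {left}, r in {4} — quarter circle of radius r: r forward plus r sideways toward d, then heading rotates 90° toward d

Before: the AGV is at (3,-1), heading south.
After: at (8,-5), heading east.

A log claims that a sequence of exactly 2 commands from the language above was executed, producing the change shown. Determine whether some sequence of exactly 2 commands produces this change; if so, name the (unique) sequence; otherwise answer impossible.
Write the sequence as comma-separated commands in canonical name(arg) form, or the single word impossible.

key: running straight(1) before arc(left, 4) would end elsewhere — order is forced
initial: at (3,-1), heading south
1. arc(left, 4) → at (7,-5), heading east
2. straight(1) → at (8,-5), heading east
no other 2-command option fits: unique.

arc(left, 4), straight(1)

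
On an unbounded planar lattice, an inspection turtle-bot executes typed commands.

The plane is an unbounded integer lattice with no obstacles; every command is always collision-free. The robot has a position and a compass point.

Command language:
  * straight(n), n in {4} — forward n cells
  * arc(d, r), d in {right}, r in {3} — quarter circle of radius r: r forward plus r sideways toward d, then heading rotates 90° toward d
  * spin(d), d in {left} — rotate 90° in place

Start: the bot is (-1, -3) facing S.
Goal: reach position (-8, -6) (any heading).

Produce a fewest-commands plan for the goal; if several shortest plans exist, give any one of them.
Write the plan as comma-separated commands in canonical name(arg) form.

start: (-1, -3) facing S
step 1 (arc(right, 3)): (-4, -6) facing W
step 2 (straight(4)): (-8, -6) facing W
shorter routes all fall short; 2 is best.

arc(right, 3), straight(4)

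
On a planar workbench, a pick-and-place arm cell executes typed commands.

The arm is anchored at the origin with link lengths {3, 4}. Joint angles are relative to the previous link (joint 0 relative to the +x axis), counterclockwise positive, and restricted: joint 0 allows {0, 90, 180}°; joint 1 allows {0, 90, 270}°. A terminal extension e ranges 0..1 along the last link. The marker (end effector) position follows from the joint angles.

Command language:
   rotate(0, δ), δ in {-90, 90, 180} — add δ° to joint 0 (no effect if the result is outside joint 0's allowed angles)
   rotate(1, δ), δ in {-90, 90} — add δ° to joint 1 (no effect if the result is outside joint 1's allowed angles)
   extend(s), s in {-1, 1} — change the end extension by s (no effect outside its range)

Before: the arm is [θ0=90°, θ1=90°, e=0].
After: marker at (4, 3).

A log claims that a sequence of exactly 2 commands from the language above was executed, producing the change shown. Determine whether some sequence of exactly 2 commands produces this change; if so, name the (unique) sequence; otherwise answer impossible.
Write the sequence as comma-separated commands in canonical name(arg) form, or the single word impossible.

from: [θ0=90°, θ1=90°, e=0]
[1] after rotate(1, -90): [θ0=90°, θ1=0°, e=0]
[2] after rotate(1, -90): [θ0=90°, θ1=270°, e=0]
all 49 alternatives checked — unique.

rotate(1, -90), rotate(1, -90)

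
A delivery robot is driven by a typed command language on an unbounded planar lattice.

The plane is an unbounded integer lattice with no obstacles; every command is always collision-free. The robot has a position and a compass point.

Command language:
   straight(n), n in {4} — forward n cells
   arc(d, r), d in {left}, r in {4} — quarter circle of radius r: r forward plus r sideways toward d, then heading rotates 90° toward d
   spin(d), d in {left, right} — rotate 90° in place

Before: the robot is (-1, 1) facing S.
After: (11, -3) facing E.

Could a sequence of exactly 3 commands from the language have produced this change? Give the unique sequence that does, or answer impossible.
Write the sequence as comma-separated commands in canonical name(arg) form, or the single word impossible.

arc(left, 4), straight(4), straight(4)

key: position moved to (11,-3) AND the heading swung to E — translation plus rotation needed
t0: (-1, 1) facing S
t=1 arc(left, 4) ⇒ (3, -3) facing E
t=2 straight(4) ⇒ (7, -3) facing E
t=3 straight(4) ⇒ (11, -3) facing E
no other 3-command option fits: unique.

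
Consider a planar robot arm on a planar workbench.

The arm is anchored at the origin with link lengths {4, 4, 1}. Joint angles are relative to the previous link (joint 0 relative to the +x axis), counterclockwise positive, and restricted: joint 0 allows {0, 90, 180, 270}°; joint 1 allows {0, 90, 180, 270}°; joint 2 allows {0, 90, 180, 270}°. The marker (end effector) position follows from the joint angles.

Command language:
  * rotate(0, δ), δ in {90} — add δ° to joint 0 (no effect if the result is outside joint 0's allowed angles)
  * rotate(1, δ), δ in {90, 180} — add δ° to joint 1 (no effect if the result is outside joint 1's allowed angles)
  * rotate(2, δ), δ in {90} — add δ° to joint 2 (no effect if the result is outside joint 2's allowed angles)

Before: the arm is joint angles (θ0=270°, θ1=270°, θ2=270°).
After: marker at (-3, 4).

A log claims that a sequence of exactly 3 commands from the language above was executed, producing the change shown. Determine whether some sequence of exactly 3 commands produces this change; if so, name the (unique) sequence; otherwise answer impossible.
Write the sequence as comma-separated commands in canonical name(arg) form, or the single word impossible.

rotate(0, 90), rotate(0, 90), rotate(0, 90)

from: joint angles (θ0=270°, θ1=270°, θ2=270°)
1. rotate(0, 90) → joint angles (θ0=0°, θ1=270°, θ2=270°)
2. rotate(0, 90) → joint angles (θ0=90°, θ1=270°, θ2=270°)
3. rotate(0, 90) → joint angles (θ0=180°, θ1=270°, θ2=270°)
uniquely the one of 64 3-step routes that fits.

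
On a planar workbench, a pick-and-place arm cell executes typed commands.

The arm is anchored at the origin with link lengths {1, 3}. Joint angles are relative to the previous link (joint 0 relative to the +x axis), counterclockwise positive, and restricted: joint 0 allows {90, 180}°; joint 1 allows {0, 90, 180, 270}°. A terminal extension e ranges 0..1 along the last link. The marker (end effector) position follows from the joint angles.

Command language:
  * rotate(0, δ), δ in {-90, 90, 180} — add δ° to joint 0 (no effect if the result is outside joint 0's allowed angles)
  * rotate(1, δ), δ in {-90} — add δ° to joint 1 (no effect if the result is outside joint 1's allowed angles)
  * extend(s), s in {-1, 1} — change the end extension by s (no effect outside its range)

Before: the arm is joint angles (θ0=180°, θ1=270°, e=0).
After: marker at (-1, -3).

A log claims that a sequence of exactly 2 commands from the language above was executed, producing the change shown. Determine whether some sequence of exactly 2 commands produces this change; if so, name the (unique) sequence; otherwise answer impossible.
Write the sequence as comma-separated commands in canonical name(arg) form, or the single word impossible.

rotate(1, -90), rotate(1, -90)

begin: joint angles (θ0=180°, θ1=270°, e=0)
t=1 rotate(1, -90) ⇒ joint angles (θ0=180°, θ1=180°, e=0)
t=2 rotate(1, -90) ⇒ joint angles (θ0=180°, θ1=90°, e=0)
uniquely the one of 36 2-step routes that fits.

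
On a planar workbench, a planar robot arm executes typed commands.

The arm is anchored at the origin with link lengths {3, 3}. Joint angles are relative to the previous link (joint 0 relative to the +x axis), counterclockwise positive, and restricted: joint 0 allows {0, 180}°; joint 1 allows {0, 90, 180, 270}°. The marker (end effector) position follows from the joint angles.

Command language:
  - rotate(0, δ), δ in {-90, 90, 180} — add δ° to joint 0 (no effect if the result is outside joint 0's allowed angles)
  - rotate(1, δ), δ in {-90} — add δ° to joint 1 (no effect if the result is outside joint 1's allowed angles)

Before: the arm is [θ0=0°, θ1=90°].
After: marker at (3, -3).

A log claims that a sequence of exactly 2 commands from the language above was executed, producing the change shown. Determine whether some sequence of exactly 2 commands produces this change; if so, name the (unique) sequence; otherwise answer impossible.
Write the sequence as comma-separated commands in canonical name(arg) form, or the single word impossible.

rotate(1, -90), rotate(1, -90)

t0: [θ0=0°, θ1=90°]
step 1 (rotate(1, -90)): [θ0=0°, θ1=0°]
step 2 (rotate(1, -90)): [θ0=0°, θ1=270°]
all 16 alternatives checked — unique.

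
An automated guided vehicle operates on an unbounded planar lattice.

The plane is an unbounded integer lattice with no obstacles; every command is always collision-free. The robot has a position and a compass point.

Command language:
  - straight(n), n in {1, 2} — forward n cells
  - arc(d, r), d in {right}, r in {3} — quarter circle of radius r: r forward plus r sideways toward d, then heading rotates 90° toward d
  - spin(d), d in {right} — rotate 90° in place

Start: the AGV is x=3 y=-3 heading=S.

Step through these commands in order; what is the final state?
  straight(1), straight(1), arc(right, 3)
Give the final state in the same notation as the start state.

x=0 y=-8 heading=W

from: x=3 y=-3 heading=S
step 1 (straight(1)): x=3 y=-4 heading=S
step 2 (straight(1)): x=3 y=-5 heading=S
step 3 (arc(right, 3)): x=0 y=-8 heading=W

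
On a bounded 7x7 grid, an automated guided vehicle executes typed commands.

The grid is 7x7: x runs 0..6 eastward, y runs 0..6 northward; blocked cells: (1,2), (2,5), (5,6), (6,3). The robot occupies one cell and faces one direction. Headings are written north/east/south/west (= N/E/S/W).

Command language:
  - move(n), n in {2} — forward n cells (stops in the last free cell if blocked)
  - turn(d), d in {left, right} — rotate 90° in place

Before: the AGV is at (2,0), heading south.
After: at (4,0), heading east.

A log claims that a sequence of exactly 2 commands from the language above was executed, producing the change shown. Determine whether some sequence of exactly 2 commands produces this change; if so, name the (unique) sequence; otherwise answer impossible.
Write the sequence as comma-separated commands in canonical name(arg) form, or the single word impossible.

turn(left), move(2)

key: position moved to (4,0) AND the heading swung to E — translation plus rotation needed
t0: at (2,0), heading south
step 1 (turn(left)): at (2,0), heading east
step 2 (move(2)): at (4,0), heading east
uniquely the one of 9 2-step routes that fits.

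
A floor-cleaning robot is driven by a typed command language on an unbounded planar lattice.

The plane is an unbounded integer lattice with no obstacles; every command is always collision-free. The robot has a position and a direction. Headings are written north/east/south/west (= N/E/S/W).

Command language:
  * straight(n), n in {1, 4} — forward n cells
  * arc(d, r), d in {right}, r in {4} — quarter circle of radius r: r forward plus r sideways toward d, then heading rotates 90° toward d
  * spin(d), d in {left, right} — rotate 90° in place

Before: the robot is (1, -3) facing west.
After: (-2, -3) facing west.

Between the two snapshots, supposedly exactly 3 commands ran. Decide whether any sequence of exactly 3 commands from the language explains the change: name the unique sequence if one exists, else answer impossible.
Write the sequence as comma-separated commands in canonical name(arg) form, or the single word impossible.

key: still facing W at the end — nothing in the sequence rotates
initial: (1, -3) facing west
[1] after straight(1): (0, -3) facing west
[2] after straight(1): (-1, -3) facing west
[3] after straight(1): (-2, -3) facing west
uniquely the one of 125 3-step routes that fits.

straight(1), straight(1), straight(1)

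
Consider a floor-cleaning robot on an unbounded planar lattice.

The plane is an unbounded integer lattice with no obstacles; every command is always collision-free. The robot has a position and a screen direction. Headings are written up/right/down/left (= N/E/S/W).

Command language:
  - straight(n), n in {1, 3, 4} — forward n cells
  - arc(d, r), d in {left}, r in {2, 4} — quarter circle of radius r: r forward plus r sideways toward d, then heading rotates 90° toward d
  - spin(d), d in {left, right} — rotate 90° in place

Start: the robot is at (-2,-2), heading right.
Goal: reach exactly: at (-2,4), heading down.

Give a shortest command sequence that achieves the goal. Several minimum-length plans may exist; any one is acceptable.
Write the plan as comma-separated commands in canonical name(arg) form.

initial: at (-2,-2), heading right
step 1 (straight(3)): at (1,-2), heading right
step 2 (arc(left, 4)): at (5,2), heading up
step 3 (arc(left, 4)): at (1,6), heading left
step 4 (straight(1)): at (0,6), heading left
step 5 (arc(left, 2)): at (-2,4), heading down
shorter routes all fall short; 5 is best.

straight(3), arc(left, 4), arc(left, 4), straight(1), arc(left, 2)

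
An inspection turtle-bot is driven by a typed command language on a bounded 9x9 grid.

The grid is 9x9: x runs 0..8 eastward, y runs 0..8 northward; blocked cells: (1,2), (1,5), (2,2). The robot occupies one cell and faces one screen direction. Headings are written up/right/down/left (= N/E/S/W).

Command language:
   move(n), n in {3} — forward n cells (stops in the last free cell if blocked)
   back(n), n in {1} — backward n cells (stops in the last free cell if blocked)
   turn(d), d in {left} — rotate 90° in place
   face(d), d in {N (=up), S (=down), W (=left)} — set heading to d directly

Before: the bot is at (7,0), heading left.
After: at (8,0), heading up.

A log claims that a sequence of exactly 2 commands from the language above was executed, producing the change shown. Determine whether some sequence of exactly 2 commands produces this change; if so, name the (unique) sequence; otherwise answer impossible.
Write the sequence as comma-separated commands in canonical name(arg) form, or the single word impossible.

key: cell and facing (now N) both changed — the 2 commands mix motion and turning
initial: at (7,0), heading left
step 1 (back(1)): at (8,0), heading left
step 2 (face(N)): at (8,0), heading up
no rival 2-sequence matches.

back(1), face(N)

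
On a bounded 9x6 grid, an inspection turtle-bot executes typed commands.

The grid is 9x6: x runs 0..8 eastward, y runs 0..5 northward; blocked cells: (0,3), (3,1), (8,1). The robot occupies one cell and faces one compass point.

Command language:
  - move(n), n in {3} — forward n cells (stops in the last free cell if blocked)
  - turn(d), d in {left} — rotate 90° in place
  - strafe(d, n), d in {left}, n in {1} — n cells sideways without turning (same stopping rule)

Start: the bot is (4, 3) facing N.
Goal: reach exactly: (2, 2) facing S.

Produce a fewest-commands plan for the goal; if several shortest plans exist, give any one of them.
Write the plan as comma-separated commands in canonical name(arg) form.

start: (4, 3) facing N
step 1 (strafe(left, 1)): (3, 3) facing N
step 2 (strafe(left, 1)): (2, 3) facing N
step 3 (turn(left)): (2, 3) facing W
step 4 (strafe(left, 1)): (2, 2) facing W
step 5 (turn(left)): (2, 2) facing S
nothing shorter than 5 reaches the goal.

strafe(left, 1), strafe(left, 1), turn(left), strafe(left, 1), turn(left)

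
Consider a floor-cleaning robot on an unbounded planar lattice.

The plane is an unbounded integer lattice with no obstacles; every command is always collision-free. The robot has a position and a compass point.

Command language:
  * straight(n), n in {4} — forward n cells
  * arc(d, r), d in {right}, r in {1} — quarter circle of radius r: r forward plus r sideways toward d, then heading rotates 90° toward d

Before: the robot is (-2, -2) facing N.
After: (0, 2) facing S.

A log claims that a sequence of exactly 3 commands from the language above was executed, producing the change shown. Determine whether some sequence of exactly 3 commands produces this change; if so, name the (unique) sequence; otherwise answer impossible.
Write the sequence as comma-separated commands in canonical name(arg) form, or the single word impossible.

key: position moved to (0,2) AND the heading swung to S — translation plus rotation needed
initial: (-2, -2) facing N
t=1 straight(4) ⇒ (-2, 2) facing N
t=2 arc(right, 1) ⇒ (-1, 3) facing E
t=3 arc(right, 1) ⇒ (0, 2) facing S
no other 3-command option fits: unique.

straight(4), arc(right, 1), arc(right, 1)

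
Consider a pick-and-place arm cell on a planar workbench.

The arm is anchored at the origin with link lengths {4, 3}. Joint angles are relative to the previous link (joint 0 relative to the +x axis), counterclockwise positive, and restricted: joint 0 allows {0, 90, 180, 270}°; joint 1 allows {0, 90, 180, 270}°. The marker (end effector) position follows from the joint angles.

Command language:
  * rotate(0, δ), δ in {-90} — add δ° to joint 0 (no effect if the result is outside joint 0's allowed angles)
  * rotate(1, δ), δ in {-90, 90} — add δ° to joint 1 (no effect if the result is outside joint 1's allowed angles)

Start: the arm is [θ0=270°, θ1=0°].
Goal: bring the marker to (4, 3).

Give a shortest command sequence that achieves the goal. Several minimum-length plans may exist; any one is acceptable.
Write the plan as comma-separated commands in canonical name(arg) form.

rotate(0, -90), rotate(0, -90), rotate(0, -90), rotate(1, 90)

begin: [θ0=270°, θ1=0°]
step 1 (rotate(0, -90)): [θ0=180°, θ1=0°]
step 2 (rotate(0, -90)): [θ0=90°, θ1=0°]
step 3 (rotate(0, -90)): [θ0=0°, θ1=0°]
step 4 (rotate(1, 90)): [θ0=0°, θ1=90°]
shorter routes all fall short; 4 is best.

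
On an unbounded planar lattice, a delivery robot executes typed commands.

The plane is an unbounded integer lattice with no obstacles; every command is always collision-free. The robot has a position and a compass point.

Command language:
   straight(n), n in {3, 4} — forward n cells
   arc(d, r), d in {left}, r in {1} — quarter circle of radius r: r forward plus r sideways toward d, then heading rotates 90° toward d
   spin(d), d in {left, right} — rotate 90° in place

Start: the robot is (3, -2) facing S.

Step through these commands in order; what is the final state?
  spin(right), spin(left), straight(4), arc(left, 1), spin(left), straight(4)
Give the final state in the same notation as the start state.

from: (3, -2) facing S
t=1 spin(right) ⇒ (3, -2) facing W
t=2 spin(left) ⇒ (3, -2) facing S
t=3 straight(4) ⇒ (3, -6) facing S
t=4 arc(left, 1) ⇒ (4, -7) facing E
t=5 spin(left) ⇒ (4, -7) facing N
t=6 straight(4) ⇒ (4, -3) facing N

(4, -3) facing N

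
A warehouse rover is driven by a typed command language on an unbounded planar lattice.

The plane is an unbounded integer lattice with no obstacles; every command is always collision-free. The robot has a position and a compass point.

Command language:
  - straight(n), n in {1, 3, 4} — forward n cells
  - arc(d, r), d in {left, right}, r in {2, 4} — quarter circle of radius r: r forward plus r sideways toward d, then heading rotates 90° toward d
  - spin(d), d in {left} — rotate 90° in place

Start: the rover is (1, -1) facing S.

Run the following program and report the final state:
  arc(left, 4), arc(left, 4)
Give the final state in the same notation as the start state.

(9, -1) facing N

from: (1, -1) facing S
step 1 (arc(left, 4)): (5, -5) facing E
step 2 (arc(left, 4)): (9, -1) facing N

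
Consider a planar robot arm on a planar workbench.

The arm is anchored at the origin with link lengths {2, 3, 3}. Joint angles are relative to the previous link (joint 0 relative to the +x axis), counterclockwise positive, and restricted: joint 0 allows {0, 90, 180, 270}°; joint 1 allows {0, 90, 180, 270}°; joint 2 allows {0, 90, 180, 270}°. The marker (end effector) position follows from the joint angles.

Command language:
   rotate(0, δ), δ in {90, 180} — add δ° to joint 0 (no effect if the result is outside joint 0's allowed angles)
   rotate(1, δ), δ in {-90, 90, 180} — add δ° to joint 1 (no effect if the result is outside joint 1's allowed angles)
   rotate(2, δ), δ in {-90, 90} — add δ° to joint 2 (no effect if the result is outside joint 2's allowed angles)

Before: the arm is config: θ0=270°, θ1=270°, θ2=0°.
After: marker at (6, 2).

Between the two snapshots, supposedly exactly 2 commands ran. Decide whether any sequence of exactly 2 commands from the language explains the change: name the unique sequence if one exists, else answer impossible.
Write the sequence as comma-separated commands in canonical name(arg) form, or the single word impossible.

rotate(0, 90), rotate(0, 90)

begin: config: θ0=270°, θ1=270°, θ2=0°
step 1 (rotate(0, 90)): config: θ0=0°, θ1=270°, θ2=0°
step 2 (rotate(0, 90)): config: θ0=90°, θ1=270°, θ2=0°
no rival 2-sequence matches.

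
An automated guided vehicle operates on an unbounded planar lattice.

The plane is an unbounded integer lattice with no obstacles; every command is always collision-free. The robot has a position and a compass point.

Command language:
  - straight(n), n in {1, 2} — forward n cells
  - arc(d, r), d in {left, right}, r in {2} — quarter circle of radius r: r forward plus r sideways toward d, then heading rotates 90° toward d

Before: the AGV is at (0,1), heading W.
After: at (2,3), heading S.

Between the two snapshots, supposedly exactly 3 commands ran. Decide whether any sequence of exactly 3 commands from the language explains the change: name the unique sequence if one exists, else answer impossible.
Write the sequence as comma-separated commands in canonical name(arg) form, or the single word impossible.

key: cell and facing (now S) both changed — the 3 commands mix motion and turning
start: at (0,1), heading W
step 1 (arc(right, 2)): at (-2,3), heading N
step 2 (arc(right, 2)): at (0,5), heading E
step 3 (arc(right, 2)): at (2,3), heading S
all 64 alternatives checked — unique.

arc(right, 2), arc(right, 2), arc(right, 2)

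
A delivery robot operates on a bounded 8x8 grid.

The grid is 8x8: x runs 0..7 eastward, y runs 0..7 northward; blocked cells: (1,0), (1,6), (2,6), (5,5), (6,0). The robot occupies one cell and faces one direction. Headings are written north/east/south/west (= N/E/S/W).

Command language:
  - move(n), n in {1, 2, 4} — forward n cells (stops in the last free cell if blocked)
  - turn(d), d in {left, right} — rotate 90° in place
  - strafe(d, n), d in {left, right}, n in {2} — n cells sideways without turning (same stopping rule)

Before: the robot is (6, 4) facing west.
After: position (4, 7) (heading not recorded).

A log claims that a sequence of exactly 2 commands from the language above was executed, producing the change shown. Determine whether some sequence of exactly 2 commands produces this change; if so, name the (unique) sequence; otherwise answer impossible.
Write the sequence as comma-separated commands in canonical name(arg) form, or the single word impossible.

checked all 2-command options: none fits.

impossible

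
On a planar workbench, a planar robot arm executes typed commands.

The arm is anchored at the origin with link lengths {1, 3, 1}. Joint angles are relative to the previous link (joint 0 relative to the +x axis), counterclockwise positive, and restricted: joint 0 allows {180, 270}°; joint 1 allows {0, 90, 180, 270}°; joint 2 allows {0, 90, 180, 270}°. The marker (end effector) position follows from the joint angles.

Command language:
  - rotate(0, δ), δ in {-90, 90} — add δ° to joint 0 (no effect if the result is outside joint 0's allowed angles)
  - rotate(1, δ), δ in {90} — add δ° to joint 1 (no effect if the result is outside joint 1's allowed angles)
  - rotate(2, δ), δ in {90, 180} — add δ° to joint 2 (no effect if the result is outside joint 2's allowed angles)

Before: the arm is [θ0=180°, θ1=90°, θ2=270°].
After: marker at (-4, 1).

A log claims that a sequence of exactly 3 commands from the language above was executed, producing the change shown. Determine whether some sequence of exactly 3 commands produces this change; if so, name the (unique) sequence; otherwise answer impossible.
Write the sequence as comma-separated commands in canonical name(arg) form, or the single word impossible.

from: [θ0=180°, θ1=90°, θ2=270°]
t=1 rotate(1, 90) ⇒ [θ0=180°, θ1=180°, θ2=270°]
t=2 rotate(1, 90) ⇒ [θ0=180°, θ1=270°, θ2=270°]
t=3 rotate(1, 90) ⇒ [θ0=180°, θ1=0°, θ2=270°]
uniquely the one of 125 3-step routes that fits.

rotate(1, 90), rotate(1, 90), rotate(1, 90)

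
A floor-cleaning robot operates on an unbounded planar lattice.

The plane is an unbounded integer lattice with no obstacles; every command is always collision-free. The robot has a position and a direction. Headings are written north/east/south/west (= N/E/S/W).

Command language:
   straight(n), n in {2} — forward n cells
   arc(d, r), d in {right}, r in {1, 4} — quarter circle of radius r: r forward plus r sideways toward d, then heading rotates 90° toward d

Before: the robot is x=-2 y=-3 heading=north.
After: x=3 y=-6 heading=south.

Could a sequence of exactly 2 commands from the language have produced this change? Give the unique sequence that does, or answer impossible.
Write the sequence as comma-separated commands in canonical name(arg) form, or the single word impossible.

arc(right, 1), arc(right, 4)

key: order matters: swapping arc(right, 1) and arc(right, 4) lands elsewhere
initial: x=-2 y=-3 heading=north
1. arc(right, 1) → x=-1 y=-2 heading=east
2. arc(right, 4) → x=3 y=-6 heading=south
all 9 alternatives checked — unique.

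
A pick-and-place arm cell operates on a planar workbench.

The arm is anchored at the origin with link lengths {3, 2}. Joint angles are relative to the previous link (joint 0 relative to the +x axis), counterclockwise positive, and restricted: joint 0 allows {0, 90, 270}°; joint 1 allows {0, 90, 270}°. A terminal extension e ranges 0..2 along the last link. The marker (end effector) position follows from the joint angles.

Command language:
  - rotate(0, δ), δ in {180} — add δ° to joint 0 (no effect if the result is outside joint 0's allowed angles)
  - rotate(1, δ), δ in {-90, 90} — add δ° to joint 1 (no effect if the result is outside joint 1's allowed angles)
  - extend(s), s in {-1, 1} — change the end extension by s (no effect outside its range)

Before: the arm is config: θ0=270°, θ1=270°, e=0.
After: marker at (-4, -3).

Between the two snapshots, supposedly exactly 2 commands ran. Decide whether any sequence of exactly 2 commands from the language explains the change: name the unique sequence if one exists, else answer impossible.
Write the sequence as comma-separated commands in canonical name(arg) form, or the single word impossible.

extend(1), extend(1)

t0: config: θ0=270°, θ1=270°, e=0
1. extend(1) → config: θ0=270°, θ1=270°, e=1
2. extend(1) → config: θ0=270°, θ1=270°, e=2
all 25 alternatives checked — unique.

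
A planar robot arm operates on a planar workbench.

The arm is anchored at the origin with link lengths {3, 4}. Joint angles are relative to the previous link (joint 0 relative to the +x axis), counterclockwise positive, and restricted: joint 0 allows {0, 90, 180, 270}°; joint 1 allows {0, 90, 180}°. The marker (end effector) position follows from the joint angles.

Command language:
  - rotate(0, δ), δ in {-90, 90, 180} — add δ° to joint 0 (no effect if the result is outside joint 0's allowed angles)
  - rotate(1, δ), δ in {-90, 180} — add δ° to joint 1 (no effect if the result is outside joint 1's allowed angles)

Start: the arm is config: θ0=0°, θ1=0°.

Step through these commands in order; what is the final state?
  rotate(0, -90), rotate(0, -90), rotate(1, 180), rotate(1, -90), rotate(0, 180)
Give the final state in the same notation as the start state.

config: θ0=0°, θ1=90°

start: config: θ0=0°, θ1=0°
[1] after rotate(0, -90): config: θ0=270°, θ1=0°
[2] after rotate(0, -90): config: θ0=180°, θ1=0°
[3] after rotate(1, 180): config: θ0=180°, θ1=180°
[4] after rotate(1, -90): config: θ0=180°, θ1=90°
[5] after rotate(0, 180): config: θ0=0°, θ1=90°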